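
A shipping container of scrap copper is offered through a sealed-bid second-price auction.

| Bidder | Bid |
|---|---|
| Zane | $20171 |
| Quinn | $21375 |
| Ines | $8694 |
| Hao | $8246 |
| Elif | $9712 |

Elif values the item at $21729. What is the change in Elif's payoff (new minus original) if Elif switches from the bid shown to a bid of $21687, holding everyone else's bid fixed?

The highest bid among the other bidders is $21375; Elif's bid doesn't change that.
Original bid $9712: Elif is not highest (top rival bid is $21375); payoff $0.
Alternative bid $21687: Elif is highest, pays the top rival bid $21375; payoff $21729 − $21375 = $354.
Change in payoff = $354 − ($0) = $354.

$354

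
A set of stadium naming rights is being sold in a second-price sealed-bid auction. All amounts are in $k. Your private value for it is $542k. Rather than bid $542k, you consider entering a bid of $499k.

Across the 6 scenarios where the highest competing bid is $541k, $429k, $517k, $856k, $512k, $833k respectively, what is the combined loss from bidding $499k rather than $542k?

The deviation costs you only when the competing bid falls strictly between $499k and $542k; elsewhere both bids give the same outcome.
$541k: truthful payoff $1k, deviation payoff $0k → loss $1k.
$429k: outcomes coincide → loss $0k.
$517k: truthful payoff $25k, deviation payoff $0k → loss $25k.
$856k: outcomes coincide → loss $0k.
$512k: truthful payoff $30k, deviation payoff $0k → loss $30k.
$833k: outcomes coincide → loss $0k.
Total loss = $1k + $25k + $30k = $56k.

$56k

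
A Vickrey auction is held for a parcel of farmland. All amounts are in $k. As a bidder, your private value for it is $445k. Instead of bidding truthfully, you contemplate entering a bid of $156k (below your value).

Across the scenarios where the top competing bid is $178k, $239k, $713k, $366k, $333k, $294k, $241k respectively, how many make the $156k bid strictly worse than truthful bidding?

6

The deviation hurts exactly when the highest competing bid lies strictly between $156k and $445k — underbidding then forfeits a profitable win.
$178k: inside the interval → strictly worse (loss $267k).
$239k: inside the interval → strictly worse (loss $206k).
$713k: above both → same outcome either way.
$366k: inside the interval → strictly worse (loss $79k).
$333k: inside the interval → strictly worse (loss $112k).
$294k: inside the interval → strictly worse (loss $151k).
$241k: inside the interval → strictly worse (loss $204k).
Count: 6.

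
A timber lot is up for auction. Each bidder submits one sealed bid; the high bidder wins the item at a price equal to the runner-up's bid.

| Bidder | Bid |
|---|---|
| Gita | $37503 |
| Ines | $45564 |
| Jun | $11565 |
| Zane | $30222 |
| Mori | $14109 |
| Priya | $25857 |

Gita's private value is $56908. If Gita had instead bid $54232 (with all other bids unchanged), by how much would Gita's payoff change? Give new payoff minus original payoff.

The highest bid among the other bidders is $45564; Gita's bid doesn't change that.
Original bid $37503: Gita is not highest (top rival bid is $45564); payoff $0.
Alternative bid $54232: Gita is highest, pays the top rival bid $45564; payoff $56908 − $45564 = $11344.
Change in payoff = $11344 − ($0) = $11344.

$11344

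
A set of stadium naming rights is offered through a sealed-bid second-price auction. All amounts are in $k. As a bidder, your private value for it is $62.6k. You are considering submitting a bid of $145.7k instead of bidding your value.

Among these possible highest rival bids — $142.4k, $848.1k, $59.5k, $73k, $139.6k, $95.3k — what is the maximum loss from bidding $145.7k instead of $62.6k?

$79.8k

$142.4k: truthful gives $0k, deviation gives −$79.8k → loss $79.8k.
$848.1k: same outcome either way → loss $0k.
$59.5k: same outcome either way → loss $0k.
$73k: truthful gives $0k, deviation gives −$10.4k → loss $10.4k.
$139.6k: truthful gives $0k, deviation gives −$77k → loss $77k.
$95.3k: truthful gives $0k, deviation gives −$32.7k → loss $32.7k.
Maximum loss: $79.8k.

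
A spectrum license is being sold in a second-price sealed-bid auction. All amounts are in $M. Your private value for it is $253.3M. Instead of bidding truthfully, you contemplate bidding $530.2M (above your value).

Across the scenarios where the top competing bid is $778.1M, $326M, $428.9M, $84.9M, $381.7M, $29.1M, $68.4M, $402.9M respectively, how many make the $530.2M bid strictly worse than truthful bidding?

4

The deviation hurts exactly when the highest competing bid lies strictly between $253.3M and $530.2M — overbidding then wins at a price above your value.
$778.1M: above both → same outcome either way.
$326M: inside the interval → strictly worse (loss $72.7M).
$428.9M: inside the interval → strictly worse (loss $175.6M).
$84.9M: below both → same outcome either way.
$381.7M: inside the interval → strictly worse (loss $128.4M).
$29.1M: below both → same outcome either way.
$68.4M: below both → same outcome either way.
$402.9M: inside the interval → strictly worse (loss $149.6M).
Count: 4.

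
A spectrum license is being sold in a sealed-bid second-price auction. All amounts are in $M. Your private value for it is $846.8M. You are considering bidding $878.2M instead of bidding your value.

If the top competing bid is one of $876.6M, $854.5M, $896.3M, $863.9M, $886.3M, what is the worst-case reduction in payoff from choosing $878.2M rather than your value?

$876.6M: truthful gives $0M, deviation gives −$29.8M → loss $29.8M.
$854.5M: truthful gives $0M, deviation gives −$7.7M → loss $7.7M.
$896.3M: same outcome either way → loss $0M.
$863.9M: truthful gives $0M, deviation gives −$17.1M → loss $17.1M.
$886.3M: same outcome either way → loss $0M.
Maximum loss: $29.8M.

$29.8M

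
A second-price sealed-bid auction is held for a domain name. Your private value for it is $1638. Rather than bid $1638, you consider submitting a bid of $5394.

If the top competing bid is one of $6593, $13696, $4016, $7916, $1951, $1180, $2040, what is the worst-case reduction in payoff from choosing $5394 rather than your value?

$2378

$6593: same outcome either way → loss $0.
$13696: same outcome either way → loss $0.
$4016: truthful gives $0, deviation gives −$2378 → loss $2378.
$7916: same outcome either way → loss $0.
$1951: truthful gives $0, deviation gives −$313 → loss $313.
$1180: same outcome either way → loss $0.
$2040: truthful gives $0, deviation gives −$402 → loss $402.
Maximum loss: $2378.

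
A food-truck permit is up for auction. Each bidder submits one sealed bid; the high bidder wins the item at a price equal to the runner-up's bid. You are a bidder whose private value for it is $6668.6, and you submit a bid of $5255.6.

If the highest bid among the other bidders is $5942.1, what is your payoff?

$0

Your bid $5255.6 is below the highest competing bid $5942.1, so you lose.
A losing bidder pays nothing and receives nothing: payoff = $0.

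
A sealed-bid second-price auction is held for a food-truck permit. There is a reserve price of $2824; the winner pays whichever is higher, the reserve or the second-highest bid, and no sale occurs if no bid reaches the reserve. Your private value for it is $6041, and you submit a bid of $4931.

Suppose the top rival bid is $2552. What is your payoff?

$3217

Your bid $4931 is the highest and exceeds the reserve.
Price = max(second-highest bid, reserve) = max($2552, $2824) = $2824.
Payoff = $6041 − $2824 = $3217.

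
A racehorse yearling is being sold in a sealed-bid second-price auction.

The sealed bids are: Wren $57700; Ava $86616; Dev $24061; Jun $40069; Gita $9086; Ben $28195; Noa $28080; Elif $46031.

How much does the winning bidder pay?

Highest bid: Ava at $86616, so Ava wins.
Second-highest bid: Wren at $57700 — that is the price the winner pays.

$57700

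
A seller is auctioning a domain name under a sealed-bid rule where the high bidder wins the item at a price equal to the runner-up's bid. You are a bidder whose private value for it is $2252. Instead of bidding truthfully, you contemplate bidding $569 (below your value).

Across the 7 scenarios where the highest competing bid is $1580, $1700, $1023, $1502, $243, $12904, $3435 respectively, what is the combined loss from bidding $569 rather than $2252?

$3203

The deviation costs you only when the competing bid falls strictly between $569 and $2252; elsewhere both bids give the same outcome.
$1580: truthful payoff $672, deviation payoff $0 → loss $672.
$1700: truthful payoff $552, deviation payoff $0 → loss $552.
$1023: truthful payoff $1229, deviation payoff $0 → loss $1229.
$1502: truthful payoff $750, deviation payoff $0 → loss $750.
$243: outcomes coincide → loss $0.
$12904: outcomes coincide → loss $0.
$3435: outcomes coincide → loss $0.
Total loss = $672 + $552 + $1229 + $750 = $3203.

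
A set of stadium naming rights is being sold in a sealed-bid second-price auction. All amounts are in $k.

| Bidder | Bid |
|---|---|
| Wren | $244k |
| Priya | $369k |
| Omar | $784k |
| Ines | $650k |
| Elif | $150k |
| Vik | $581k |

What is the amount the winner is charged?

Highest bid: Omar at $784k, so Omar wins.
Second-highest bid: Ines at $650k — that is the price the winner pays.

$650k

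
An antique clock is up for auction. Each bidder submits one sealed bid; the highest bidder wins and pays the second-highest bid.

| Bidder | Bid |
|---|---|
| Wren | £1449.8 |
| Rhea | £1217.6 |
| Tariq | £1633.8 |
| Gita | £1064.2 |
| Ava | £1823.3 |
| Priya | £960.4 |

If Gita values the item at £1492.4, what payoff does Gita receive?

Highest bid: Ava at £1823.3, so Ava wins.
Second-highest bid: Tariq at £1633.8 — that is the price the winner pays.
Gita did not win, so Gita pays nothing and receives nothing: payoff £0.

£0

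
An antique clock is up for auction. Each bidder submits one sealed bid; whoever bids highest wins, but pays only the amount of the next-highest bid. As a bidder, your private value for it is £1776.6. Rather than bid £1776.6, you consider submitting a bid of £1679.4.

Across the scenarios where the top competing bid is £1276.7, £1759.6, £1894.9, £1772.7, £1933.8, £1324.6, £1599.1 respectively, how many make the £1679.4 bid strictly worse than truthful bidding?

The deviation hurts exactly when the highest competing bid lies strictly between £1679.4 and £1776.6 — underbidding then forfeits a profitable win.
£1276.7: below both → same outcome either way.
£1759.6: inside the interval → strictly worse (loss £17).
£1894.9: above both → same outcome either way.
£1772.7: inside the interval → strictly worse (loss £3.9).
£1933.8: above both → same outcome either way.
£1324.6: below both → same outcome either way.
£1599.1: below both → same outcome either way.
Count: 2.

2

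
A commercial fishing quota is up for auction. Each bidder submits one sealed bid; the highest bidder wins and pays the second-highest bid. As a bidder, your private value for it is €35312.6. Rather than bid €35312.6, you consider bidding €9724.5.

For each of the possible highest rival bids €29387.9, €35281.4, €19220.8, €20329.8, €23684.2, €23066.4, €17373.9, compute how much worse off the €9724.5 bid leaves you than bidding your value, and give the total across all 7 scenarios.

The deviation costs you only when the competing bid falls strictly between €9724.5 and €35312.6; elsewhere both bids give the same outcome.
€29387.9: truthful payoff €5924.7, deviation payoff €0 → loss €5924.7.
€35281.4: truthful payoff €31.2, deviation payoff €0 → loss €31.2.
€19220.8: truthful payoff €16091.8, deviation payoff €0 → loss €16091.8.
€20329.8: truthful payoff €14982.8, deviation payoff €0 → loss €14982.8.
€23684.2: truthful payoff €11628.4, deviation payoff €0 → loss €11628.4.
€23066.4: truthful payoff €12246.2, deviation payoff €0 → loss €12246.2.
€17373.9: truthful payoff €17938.7, deviation payoff €0 → loss €17938.7.
Total loss = €5924.7 + €31.2 + €16091.8 + €14982.8 + €11628.4 + €12246.2 + €17938.7 = €78843.8.

€78843.8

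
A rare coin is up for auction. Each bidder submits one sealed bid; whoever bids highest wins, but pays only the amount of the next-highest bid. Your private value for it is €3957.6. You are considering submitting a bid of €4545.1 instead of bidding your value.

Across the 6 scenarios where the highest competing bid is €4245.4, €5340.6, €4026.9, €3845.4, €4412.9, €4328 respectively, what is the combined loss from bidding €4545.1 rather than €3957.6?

€1182.8

The deviation costs you only when the competing bid falls strictly between €3957.6 and €4545.1; elsewhere both bids give the same outcome.
€4245.4: truthful payoff €0, deviation payoff −€287.8 → loss €287.8.
€5340.6: outcomes coincide → loss €0.
€4026.9: truthful payoff €0, deviation payoff −€69.3 → loss €69.3.
€3845.4: outcomes coincide → loss €0.
€4412.9: truthful payoff €0, deviation payoff −€455.3 → loss €455.3.
€4328: truthful payoff €0, deviation payoff −€370.4 → loss €370.4.
Total loss = €287.8 + €69.3 + €455.3 + €370.4 = €1182.8.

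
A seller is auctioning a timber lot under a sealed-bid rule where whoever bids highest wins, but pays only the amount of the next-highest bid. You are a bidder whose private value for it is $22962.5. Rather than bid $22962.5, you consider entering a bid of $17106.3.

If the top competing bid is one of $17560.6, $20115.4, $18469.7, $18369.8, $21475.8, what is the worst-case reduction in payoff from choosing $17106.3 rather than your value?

$17560.6: truthful gives $5401.9, deviation gives $0 → loss $5401.9.
$20115.4: truthful gives $2847.1, deviation gives $0 → loss $2847.1.
$18469.7: truthful gives $4492.8, deviation gives $0 → loss $4492.8.
$18369.8: truthful gives $4592.7, deviation gives $0 → loss $4592.7.
$21475.8: truthful gives $1486.7, deviation gives $0 → loss $1486.7.
Maximum loss: $5401.9.

$5401.9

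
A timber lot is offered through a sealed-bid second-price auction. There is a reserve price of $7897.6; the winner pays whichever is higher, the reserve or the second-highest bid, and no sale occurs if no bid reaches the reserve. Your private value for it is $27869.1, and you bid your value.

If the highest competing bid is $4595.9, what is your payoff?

Your bid $27869.1 is the highest and exceeds the reserve.
Price = max(second-highest bid, reserve) = max($4595.9, $7897.6) = $7897.6.
Payoff = $27869.1 − $7897.6 = $19971.5.

$19971.5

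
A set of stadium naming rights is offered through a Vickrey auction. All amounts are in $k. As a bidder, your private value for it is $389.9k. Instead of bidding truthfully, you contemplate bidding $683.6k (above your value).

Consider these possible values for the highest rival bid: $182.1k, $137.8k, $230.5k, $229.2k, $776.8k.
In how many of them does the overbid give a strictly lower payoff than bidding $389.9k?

The deviation hurts exactly when the highest competing bid lies strictly between $389.9k and $683.6k — overbidding then wins at a price above your value.
$182.1k: below both → same outcome either way.
$137.8k: below both → same outcome either way.
$230.5k: below both → same outcome either way.
$229.2k: below both → same outcome either way.
$776.8k: above both → same outcome either way.
Count: 0.

0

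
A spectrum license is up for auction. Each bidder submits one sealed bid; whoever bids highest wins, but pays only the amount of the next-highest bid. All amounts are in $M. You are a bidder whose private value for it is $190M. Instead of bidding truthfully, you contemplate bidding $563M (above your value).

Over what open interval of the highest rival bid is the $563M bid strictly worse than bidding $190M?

($190M, $563M)

If the competing bid is below $190M, both bids win at the same price — no difference.
If it is above $563M, both bids lose — no difference.
If it lies strictly between $190M and $563M, bidding your value loses (payoff 0) while bidding $563M wins at a price above your value (payoff negative).
So the deviation strictly hurts on the open interval ($190M, $563M).
Because the price is fixed by the runner-up's bid, deviating from your value can only change a good outcome into a bad one — never the reverse.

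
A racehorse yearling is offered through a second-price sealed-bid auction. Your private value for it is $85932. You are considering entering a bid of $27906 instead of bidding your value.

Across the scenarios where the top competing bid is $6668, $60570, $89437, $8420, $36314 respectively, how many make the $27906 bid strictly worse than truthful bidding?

2

The deviation hurts exactly when the highest competing bid lies strictly between $27906 and $85932 — underbidding then forfeits a profitable win.
$6668: below both → same outcome either way.
$60570: inside the interval → strictly worse (loss $25362).
$89437: above both → same outcome either way.
$8420: below both → same outcome either way.
$36314: inside the interval → strictly worse (loss $49618).
Count: 2.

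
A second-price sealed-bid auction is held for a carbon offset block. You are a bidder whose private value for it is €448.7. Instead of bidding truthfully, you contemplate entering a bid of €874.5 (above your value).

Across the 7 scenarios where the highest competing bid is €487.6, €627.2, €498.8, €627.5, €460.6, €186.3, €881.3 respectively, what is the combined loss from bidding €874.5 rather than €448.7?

The deviation costs you only when the competing bid falls strictly between €448.7 and €874.5; elsewhere both bids give the same outcome.
€487.6: truthful payoff €0, deviation payoff −€38.9 → loss €38.9.
€627.2: truthful payoff €0, deviation payoff −€178.5 → loss €178.5.
€498.8: truthful payoff €0, deviation payoff −€50.1 → loss €50.1.
€627.5: truthful payoff €0, deviation payoff −€178.8 → loss €178.8.
€460.6: truthful payoff €0, deviation payoff −€11.9 → loss €11.9.
€186.3: outcomes coincide → loss €0.
€881.3: outcomes coincide → loss €0.
Total loss = €38.9 + €178.5 + €50.1 + €178.8 + €11.9 = €458.2.
Truthful bidding weakly dominates here: raising your bid can only win items priced above your value, and lowering it can only forfeit items priced below.

€458.2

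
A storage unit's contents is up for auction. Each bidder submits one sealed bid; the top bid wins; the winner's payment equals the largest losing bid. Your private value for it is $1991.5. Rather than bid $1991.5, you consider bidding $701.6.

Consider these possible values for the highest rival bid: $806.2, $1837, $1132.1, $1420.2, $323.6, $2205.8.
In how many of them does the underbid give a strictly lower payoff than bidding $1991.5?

4

The deviation hurts exactly when the highest competing bid lies strictly between $701.6 and $1991.5 — underbidding then forfeits a profitable win.
$806.2: inside the interval → strictly worse (loss $1185.3).
$1837: inside the interval → strictly worse (loss $154.5).
$1132.1: inside the interval → strictly worse (loss $859.4).
$1420.2: inside the interval → strictly worse (loss $571.3).
$323.6: below both → same outcome either way.
$2205.8: above both → same outcome either way.
Count: 4.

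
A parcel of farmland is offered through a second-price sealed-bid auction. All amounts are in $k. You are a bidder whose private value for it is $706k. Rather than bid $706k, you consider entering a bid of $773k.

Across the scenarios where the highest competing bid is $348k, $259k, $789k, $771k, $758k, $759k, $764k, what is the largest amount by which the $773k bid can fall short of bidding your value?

$348k: same outcome either way → loss $0k.
$259k: same outcome either way → loss $0k.
$789k: same outcome either way → loss $0k.
$771k: truthful gives $0k, deviation gives −$65k → loss $65k.
$758k: truthful gives $0k, deviation gives −$52k → loss $52k.
$759k: truthful gives $0k, deviation gives −$53k → loss $53k.
$764k: truthful gives $0k, deviation gives −$58k → loss $58k.
Maximum loss: $65k.

$65k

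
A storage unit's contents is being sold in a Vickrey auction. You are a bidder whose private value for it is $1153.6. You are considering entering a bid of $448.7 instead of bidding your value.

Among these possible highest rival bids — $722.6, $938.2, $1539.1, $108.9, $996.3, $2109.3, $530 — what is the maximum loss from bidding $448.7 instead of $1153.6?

$623.6

$722.6: truthful gives $431, deviation gives $0 → loss $431.
$938.2: truthful gives $215.4, deviation gives $0 → loss $215.4.
$1539.1: same outcome either way → loss $0.
$108.9: same outcome either way → loss $0.
$996.3: truthful gives $157.3, deviation gives $0 → loss $157.3.
$2109.3: same outcome either way → loss $0.
$530: truthful gives $623.6, deviation gives $0 → loss $623.6.
Maximum loss: $623.6.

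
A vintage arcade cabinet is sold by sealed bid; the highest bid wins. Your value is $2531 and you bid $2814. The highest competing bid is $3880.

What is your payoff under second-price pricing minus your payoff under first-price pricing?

Your bid $2814 is below $3880, so you lose under either rule.
Payoff is $0 in both cases; difference = $0.

$0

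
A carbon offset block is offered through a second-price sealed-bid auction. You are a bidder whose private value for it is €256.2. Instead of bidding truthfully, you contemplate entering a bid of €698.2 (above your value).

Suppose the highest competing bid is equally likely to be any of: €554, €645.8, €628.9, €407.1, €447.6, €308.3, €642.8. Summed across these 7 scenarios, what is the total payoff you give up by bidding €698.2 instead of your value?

€1841.1

The deviation costs you only when the competing bid falls strictly between €256.2 and €698.2; elsewhere both bids give the same outcome.
€554: truthful payoff €0, deviation payoff −€297.8 → loss €297.8.
€645.8: truthful payoff €0, deviation payoff −€389.6 → loss €389.6.
€628.9: truthful payoff €0, deviation payoff −€372.7 → loss €372.7.
€407.1: truthful payoff €0, deviation payoff −€150.9 → loss €150.9.
€447.6: truthful payoff €0, deviation payoff −€191.4 → loss €191.4.
€308.3: truthful payoff €0, deviation payoff −€52.1 → loss €52.1.
€642.8: truthful payoff €0, deviation payoff −€386.6 → loss €386.6.
Total loss = €297.8 + €389.6 + €372.7 + €150.9 + €191.4 + €52.1 + €386.6 = €1841.1.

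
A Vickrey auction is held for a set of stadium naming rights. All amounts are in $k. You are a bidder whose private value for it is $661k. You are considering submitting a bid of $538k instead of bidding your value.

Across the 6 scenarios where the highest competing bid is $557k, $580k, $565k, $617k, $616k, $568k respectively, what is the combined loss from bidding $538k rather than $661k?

$463k

The deviation costs you only when the competing bid falls strictly between $538k and $661k; elsewhere both bids give the same outcome.
$557k: truthful payoff $104k, deviation payoff $0k → loss $104k.
$580k: truthful payoff $81k, deviation payoff $0k → loss $81k.
$565k: truthful payoff $96k, deviation payoff $0k → loss $96k.
$617k: truthful payoff $44k, deviation payoff $0k → loss $44k.
$616k: truthful payoff $45k, deviation payoff $0k → loss $45k.
$568k: truthful payoff $93k, deviation payoff $0k → loss $93k.
Total loss = $104k + $81k + $96k + $44k + $45k + $93k = $463k.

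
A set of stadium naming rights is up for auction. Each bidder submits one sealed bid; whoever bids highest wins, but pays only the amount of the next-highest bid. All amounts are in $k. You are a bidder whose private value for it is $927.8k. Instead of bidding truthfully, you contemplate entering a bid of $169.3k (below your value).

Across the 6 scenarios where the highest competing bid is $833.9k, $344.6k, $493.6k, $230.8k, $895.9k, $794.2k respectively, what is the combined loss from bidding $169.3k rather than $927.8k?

The deviation costs you only when the competing bid falls strictly between $169.3k and $927.8k; elsewhere both bids give the same outcome.
$833.9k: truthful payoff $93.9k, deviation payoff $0k → loss $93.9k.
$344.6k: truthful payoff $583.2k, deviation payoff $0k → loss $583.2k.
$493.6k: truthful payoff $434.2k, deviation payoff $0k → loss $434.2k.
$230.8k: truthful payoff $697k, deviation payoff $0k → loss $697k.
$895.9k: truthful payoff $31.9k, deviation payoff $0k → loss $31.9k.
$794.2k: truthful payoff $133.6k, deviation payoff $0k → loss $133.6k.
Total loss = $93.9k + $583.2k + $434.2k + $697k + $31.9k + $133.6k = $1973.8k.

$1973.8k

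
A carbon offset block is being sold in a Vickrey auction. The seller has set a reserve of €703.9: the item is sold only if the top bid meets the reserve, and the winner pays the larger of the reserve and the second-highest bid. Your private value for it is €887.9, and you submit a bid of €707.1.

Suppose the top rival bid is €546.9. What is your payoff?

€184

Your bid €707.1 is the highest and exceeds the reserve.
Price = max(second-highest bid, reserve) = max(€546.9, €703.9) = €703.9.
Payoff = €887.9 − €703.9 = €184.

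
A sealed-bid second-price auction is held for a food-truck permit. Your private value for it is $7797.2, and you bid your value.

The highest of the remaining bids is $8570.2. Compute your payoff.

Your bid $7797.2 is below the highest competing bid $8570.2, so you lose.
A losing bidder pays nothing and receives nothing: payoff = $0.

$0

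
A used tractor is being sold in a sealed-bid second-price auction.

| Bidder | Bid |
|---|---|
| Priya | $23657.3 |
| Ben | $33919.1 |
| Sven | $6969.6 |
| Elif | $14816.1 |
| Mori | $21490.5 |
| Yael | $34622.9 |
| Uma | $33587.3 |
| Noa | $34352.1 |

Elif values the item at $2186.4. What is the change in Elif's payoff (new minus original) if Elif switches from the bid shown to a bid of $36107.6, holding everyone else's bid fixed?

The highest bid among the other bidders is $34622.9; Elif's bid doesn't change that.
Original bid $14816.1: Elif is not highest (top rival bid is $34622.9); payoff $0.
Alternative bid $36107.6: Elif is highest, pays the top rival bid $34622.9; payoff $2186.4 − $34622.9 = −$32436.5.
Change in payoff = −$32436.5 − ($0) = −$32436.5.

−$32436.5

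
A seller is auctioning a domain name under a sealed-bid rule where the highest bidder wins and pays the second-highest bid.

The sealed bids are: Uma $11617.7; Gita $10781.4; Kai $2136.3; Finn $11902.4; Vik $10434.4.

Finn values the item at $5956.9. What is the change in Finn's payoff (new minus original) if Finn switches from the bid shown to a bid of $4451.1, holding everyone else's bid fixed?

The highest bid among the other bidders is $11617.7; Finn's bid doesn't change that.
Original bid $11902.4: Finn is highest, pays the top rival bid $11617.7; payoff $5956.9 − $11617.7 = −$5660.8.
Alternative bid $4451.1: Finn is not highest (top rival bid is $11617.7); payoff $0.
Change in payoff = $0 − (−$5660.8) = $5660.8.

$5660.8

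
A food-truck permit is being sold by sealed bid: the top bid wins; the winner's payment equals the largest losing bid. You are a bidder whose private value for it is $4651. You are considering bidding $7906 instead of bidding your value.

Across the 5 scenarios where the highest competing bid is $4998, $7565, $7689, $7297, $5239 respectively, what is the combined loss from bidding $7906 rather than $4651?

The deviation costs you only when the competing bid falls strictly between $4651 and $7906; elsewhere both bids give the same outcome.
$4998: truthful payoff $0, deviation payoff −$347 → loss $347.
$7565: truthful payoff $0, deviation payoff −$2914 → loss $2914.
$7689: truthful payoff $0, deviation payoff −$3038 → loss $3038.
$7297: truthful payoff $0, deviation payoff −$2646 → loss $2646.
$5239: truthful payoff $0, deviation payoff −$588 → loss $588.
Total loss = $347 + $2914 + $3038 + $2646 + $588 = $9533.

$9533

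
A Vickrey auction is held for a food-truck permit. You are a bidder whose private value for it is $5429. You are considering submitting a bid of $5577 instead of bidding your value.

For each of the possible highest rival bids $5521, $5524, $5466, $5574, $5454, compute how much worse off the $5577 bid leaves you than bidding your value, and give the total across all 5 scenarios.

The deviation costs you only when the competing bid falls strictly between $5429 and $5577; elsewhere both bids give the same outcome.
$5521: truthful payoff $0, deviation payoff −$92 → loss $92.
$5524: truthful payoff $0, deviation payoff −$95 → loss $95.
$5466: truthful payoff $0, deviation payoff −$37 → loss $37.
$5574: truthful payoff $0, deviation payoff −$145 → loss $145.
$5454: truthful payoff $0, deviation payoff −$25 → loss $25.
Total loss = $92 + $95 + $37 + $145 + $25 = $394.
In a second-price auction your bid sets only whether you win, not what you pay, so bidding your true value is weakly dominant.

$394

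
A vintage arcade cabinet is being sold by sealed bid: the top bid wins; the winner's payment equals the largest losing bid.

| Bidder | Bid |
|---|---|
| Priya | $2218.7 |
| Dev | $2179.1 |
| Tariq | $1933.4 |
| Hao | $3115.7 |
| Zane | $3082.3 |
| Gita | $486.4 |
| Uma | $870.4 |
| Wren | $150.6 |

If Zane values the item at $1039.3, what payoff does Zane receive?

$0

Highest bid: Hao at $3115.7, so Hao wins.
Second-highest bid: Zane at $3082.3 — that is the price the winner pays.
Zane did not win, so Zane pays nothing and receives nothing: payoff $0.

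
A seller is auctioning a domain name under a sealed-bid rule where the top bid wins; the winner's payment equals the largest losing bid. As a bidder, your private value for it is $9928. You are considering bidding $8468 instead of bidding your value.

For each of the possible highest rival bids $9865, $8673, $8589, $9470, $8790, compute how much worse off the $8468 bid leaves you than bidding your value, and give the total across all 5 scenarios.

$4253

The deviation costs you only when the competing bid falls strictly between $8468 and $9928; elsewhere both bids give the same outcome.
$9865: truthful payoff $63, deviation payoff $0 → loss $63.
$8673: truthful payoff $1255, deviation payoff $0 → loss $1255.
$8589: truthful payoff $1339, deviation payoff $0 → loss $1339.
$9470: truthful payoff $458, deviation payoff $0 → loss $458.
$8790: truthful payoff $1138, deviation payoff $0 → loss $1138.
Total loss = $63 + $1255 + $1339 + $458 + $1138 = $4253.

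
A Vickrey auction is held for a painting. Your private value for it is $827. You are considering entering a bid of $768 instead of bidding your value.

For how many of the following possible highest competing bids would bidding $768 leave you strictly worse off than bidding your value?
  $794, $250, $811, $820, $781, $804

5

The deviation hurts exactly when the highest competing bid lies strictly between $768 and $827 — underbidding then forfeits a profitable win.
$794: inside the interval → strictly worse (loss $33).
$250: below both → same outcome either way.
$811: inside the interval → strictly worse (loss $16).
$820: inside the interval → strictly worse (loss $7).
$781: inside the interval → strictly worse (loss $46).
$804: inside the interval → strictly worse (loss $23).
Count: 5.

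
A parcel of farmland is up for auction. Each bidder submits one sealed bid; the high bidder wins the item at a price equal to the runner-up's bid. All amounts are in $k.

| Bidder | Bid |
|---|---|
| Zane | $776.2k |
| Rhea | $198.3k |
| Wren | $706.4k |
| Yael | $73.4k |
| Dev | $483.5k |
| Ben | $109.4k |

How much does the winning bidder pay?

$706.4k

Highest bid: Zane at $776.2k, so Zane wins.
Second-highest bid: Wren at $706.4k — that is the price the winner pays.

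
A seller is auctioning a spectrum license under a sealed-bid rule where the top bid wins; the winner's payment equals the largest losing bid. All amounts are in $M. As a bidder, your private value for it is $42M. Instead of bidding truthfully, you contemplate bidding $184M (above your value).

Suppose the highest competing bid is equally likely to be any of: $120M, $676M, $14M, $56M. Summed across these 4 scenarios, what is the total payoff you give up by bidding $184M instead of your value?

The deviation costs you only when the competing bid falls strictly between $42M and $184M; elsewhere both bids give the same outcome.
$120M: truthful payoff $0M, deviation payoff −$78M → loss $78M.
$676M: outcomes coincide → loss $0M.
$14M: outcomes coincide → loss $0M.
$56M: truthful payoff $0M, deviation payoff −$14M → loss $14M.
Total loss = $78M + $14M = $92M.

$92M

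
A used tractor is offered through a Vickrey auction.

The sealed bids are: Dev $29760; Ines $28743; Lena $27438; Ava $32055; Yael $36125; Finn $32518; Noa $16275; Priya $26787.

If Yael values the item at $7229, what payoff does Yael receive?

Highest bid: Yael at $36125, so Yael wins.
Second-highest bid: Finn at $32518 — that is the price the winner pays.
Yael's payoff = value − price = $7229 − $32518 = −$25289.

−$25289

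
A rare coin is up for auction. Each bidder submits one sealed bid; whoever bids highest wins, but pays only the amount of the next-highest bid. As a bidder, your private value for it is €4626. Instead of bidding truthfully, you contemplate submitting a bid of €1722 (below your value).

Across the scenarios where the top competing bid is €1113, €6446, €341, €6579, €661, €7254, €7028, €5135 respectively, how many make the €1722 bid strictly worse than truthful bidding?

0

The deviation hurts exactly when the highest competing bid lies strictly between €1722 and €4626 — underbidding then forfeits a profitable win.
€1113: below both → same outcome either way.
€6446: above both → same outcome either way.
€341: below both → same outcome either way.
€6579: above both → same outcome either way.
€661: below both → same outcome either way.
€7254: above both → same outcome either way.
€7028: above both → same outcome either way.
€5135: above both → same outcome either way.
Count: 0.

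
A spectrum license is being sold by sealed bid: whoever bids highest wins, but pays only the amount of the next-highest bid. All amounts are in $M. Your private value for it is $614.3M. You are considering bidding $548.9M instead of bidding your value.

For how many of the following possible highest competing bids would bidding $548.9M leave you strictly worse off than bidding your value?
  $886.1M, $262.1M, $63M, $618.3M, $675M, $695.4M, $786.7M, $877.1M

The deviation hurts exactly when the highest competing bid lies strictly between $548.9M and $614.3M — underbidding then forfeits a profitable win.
$886.1M: above both → same outcome either way.
$262.1M: below both → same outcome either way.
$63M: below both → same outcome either way.
$618.3M: above both → same outcome either way.
$675M: above both → same outcome either way.
$695.4M: above both → same outcome either way.
$786.7M: above both → same outcome either way.
$877.1M: above both → same outcome either way.
Count: 0.

0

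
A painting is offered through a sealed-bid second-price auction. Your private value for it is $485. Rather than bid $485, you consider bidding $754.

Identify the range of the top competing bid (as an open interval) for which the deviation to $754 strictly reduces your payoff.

($485, $754)

If the competing bid is below $485, both bids win at the same price — no difference.
If it is above $754, both bids lose — no difference.
If it lies strictly between $485 and $754, bidding your value loses (payoff 0) while bidding $754 wins at a price above your value (payoff negative).
So the deviation strictly hurts on the open interval ($485, $754).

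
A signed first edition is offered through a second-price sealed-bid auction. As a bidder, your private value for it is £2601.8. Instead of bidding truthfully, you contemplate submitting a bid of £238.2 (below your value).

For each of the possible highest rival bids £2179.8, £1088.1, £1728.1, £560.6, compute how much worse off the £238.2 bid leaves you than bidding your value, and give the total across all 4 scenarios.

The deviation costs you only when the competing bid falls strictly between £238.2 and £2601.8; elsewhere both bids give the same outcome.
£2179.8: truthful payoff £422, deviation payoff £0 → loss £422.
£1088.1: truthful payoff £1513.7, deviation payoff £0 → loss £1513.7.
£1728.1: truthful payoff £873.7, deviation payoff £0 → loss £873.7.
£560.6: truthful payoff £2041.2, deviation payoff £0 → loss £2041.2.
Total loss = £422 + £1513.7 + £873.7 + £2041.2 = £4850.6.
Truthful bidding weakly dominates here: raising your bid can only win items priced above your value, and lowering it can only forfeit items priced below.

£4850.6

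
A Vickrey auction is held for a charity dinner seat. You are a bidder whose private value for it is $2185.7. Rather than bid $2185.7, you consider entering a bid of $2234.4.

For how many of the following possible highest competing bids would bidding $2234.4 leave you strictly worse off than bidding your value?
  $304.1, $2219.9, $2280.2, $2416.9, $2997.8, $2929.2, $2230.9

The deviation hurts exactly when the highest competing bid lies strictly between $2185.7 and $2234.4 — overbidding then wins at a price above your value.
$304.1: below both → same outcome either way.
$2219.9: inside the interval → strictly worse (loss $34.2).
$2280.2: above both → same outcome either way.
$2416.9: above both → same outcome either way.
$2997.8: above both → same outcome either way.
$2929.2: above both → same outcome either way.
$2230.9: inside the interval → strictly worse (loss $45.2).
Count: 2.

2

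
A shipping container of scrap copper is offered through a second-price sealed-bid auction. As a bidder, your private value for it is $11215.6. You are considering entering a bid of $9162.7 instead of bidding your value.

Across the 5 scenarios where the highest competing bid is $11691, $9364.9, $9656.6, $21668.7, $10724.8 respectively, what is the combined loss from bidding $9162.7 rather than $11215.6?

$3900.5

The deviation costs you only when the competing bid falls strictly between $9162.7 and $11215.6; elsewhere both bids give the same outcome.
$11691: outcomes coincide → loss $0.
$9364.9: truthful payoff $1850.7, deviation payoff $0 → loss $1850.7.
$9656.6: truthful payoff $1559, deviation payoff $0 → loss $1559.
$21668.7: outcomes coincide → loss $0.
$10724.8: truthful payoff $490.8, deviation payoff $0 → loss $490.8.
Total loss = $1850.7 + $1559 + $490.8 = $3900.5.
In a second-price auction your bid sets only whether you win, not what you pay, so bidding your true value is weakly dominant.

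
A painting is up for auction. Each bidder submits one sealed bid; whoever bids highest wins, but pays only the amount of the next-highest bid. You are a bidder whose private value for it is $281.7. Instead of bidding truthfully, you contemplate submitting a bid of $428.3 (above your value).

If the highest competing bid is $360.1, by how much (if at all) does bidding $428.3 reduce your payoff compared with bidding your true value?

Bidding your value $281.7: you lose (since $281.7 < $360.1). Payoff $0.
Bidding $428.3: you win and pay $360.1. Payoff $281.7 − $360.1 = −$78.4.
The competing bid $360.1 lies between your value and your inflated bid, so overbidding wins an item priced above your value.
Loss from deviating = $0 − (−$78.4) = $78.4.

$78.4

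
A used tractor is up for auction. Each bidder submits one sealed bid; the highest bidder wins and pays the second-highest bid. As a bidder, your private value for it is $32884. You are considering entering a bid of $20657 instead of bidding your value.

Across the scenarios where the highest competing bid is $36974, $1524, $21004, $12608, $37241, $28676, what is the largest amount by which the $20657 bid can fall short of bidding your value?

$11880

$36974: same outcome either way → loss $0.
$1524: same outcome either way → loss $0.
$21004: truthful gives $11880, deviation gives $0 → loss $11880.
$12608: same outcome either way → loss $0.
$37241: same outcome either way → loss $0.
$28676: truthful gives $4208, deviation gives $0 → loss $4208.
Maximum loss: $11880.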